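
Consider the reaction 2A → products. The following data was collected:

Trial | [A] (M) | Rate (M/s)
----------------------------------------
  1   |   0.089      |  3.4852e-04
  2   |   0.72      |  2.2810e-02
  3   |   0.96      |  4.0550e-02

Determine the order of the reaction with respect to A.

second order (2)

Step 1: Compare trials to find order n where rate₂/rate₁ = ([A]₂/[A]₁)^n
Step 2: rate₂/rate₁ = 2.2810e-02/3.4852e-04 = 65.45
Step 3: [A]₂/[A]₁ = 0.72/0.089 = 8.09
Step 4: n = ln(65.45)/ln(8.09) = 2.00 ≈ 2
Step 5: The reaction is second order in A.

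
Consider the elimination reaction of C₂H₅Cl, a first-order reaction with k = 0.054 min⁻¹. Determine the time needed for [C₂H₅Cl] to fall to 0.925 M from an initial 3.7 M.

25.67 min

Step 1: For first-order: t = ln([C₂H₅Cl]₀/[C₂H₅Cl])/k
Step 2: t = ln(3.7/0.925)/0.054
Step 3: t = ln(4)/0.054
Step 4: t = 1.386/0.054 = 25.67 min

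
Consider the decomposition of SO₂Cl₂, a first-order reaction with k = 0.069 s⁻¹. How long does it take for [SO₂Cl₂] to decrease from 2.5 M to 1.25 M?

10.05 s

Step 1: For first-order: t = ln([SO₂Cl₂]₀/[SO₂Cl₂])/k
Step 2: t = ln(2.5/1.25)/0.069
Step 3: t = ln(2)/0.069
Step 4: t = 0.6931/0.069 = 10.05 s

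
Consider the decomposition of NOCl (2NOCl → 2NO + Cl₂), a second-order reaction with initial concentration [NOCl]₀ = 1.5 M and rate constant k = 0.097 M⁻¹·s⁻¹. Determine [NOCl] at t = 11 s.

0.5768 M

Step 1: For a second-order reaction: 1/[NOCl] = 1/[NOCl]₀ + kt
Step 2: 1/[NOCl] = 1/1.5 + 0.097 × 11
Step 3: 1/[NOCl] = 0.6667 + 1.067 = 1.734
Step 4: [NOCl] = 1/1.734 = 0.5768 M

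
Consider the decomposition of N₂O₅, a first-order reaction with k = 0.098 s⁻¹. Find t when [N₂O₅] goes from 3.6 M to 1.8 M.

7.073 s

Step 1: For first-order: t = ln([N₂O₅]₀/[N₂O₅])/k
Step 2: t = ln(3.6/1.8)/0.098
Step 3: t = ln(2)/0.098
Step 4: t = 0.6931/0.098 = 7.073 s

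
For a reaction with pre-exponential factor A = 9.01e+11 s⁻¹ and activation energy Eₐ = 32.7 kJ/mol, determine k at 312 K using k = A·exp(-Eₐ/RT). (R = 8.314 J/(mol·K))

3.02e+06 s⁻¹

Step 1: Use the Arrhenius equation: k = A × exp(-Eₐ/RT)
Step 2: Convert Eₐ to J/mol: 32.7 kJ/mol = 32700 J/mol
Step 3: Calculate the exponent: -Eₐ/(RT) = -32700/(8.314 × 312) = -12.60617
Step 4: k = 9.01e+11 × exp(-12.60617)
Step 5: k = 9.01e+11 × 3.35127e-06 = 3.0195e+06 s⁻¹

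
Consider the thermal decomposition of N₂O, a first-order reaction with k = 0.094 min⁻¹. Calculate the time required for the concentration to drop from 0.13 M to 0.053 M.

9.545 min

Step 1: For first-order: t = ln([N₂O]₀/[N₂O])/k
Step 2: t = ln(0.13/0.053)/0.094
Step 3: t = ln(2.453)/0.094
Step 4: t = 0.8972/0.094 = 9.545 min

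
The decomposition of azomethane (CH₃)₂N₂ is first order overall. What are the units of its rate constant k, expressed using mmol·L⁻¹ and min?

min⁻¹

Step 1: For overall order n, rate = k × (concentration)^n.
Step 2: Rate has units mmol·L⁻¹·min⁻¹; concentration term has units (mmol·L⁻¹)^1.
Step 3: k = rate / (concentration)^n, so units of k = (mmol·L⁻¹)^(1-1)·min⁻¹ = min⁻¹.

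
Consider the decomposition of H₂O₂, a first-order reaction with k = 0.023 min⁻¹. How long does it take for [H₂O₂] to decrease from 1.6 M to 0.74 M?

33.53 min

Step 1: For first-order: t = ln([H₂O₂]₀/[H₂O₂])/k
Step 2: t = ln(1.6/0.74)/0.023
Step 3: t = ln(2.162)/0.023
Step 4: t = 0.7711/0.023 = 33.53 min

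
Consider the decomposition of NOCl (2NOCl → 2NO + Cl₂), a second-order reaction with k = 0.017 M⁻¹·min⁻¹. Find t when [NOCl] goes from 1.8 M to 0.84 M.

37.35 min

Step 1: For second-order: t = (1/[NOCl] - 1/[NOCl]₀)/k
Step 2: t = (1/0.84 - 1/1.8)/0.017
Step 3: t = (1.19 - 0.5556)/0.017
Step 4: t = 0.6349/0.017 = 37.35 min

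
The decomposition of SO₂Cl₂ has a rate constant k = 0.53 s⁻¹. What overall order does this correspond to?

first order (1)

Step 1: The units of k for an nth-order reaction are (concentration)^(1-n)·(time)⁻¹.
Step 2: Here k has units s⁻¹, so the concentration exponent is 0.
Step 3: 1 - n = 0 ⇒ n = 1. The reaction is first order.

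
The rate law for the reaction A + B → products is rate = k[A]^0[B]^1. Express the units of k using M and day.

day⁻¹

Step 1: Overall order = 0 + 1 = 1.
Step 2: rate has units M·day⁻¹; [A]^0[B]^1 has units M^1.
Step 3: k = rate/([A]^0[B]^1), so units of k = M^(1-1)·day⁻¹ = day⁻¹.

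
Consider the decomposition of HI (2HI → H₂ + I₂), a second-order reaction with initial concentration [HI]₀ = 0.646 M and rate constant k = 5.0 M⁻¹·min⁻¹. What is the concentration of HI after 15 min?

0.01306 M

Step 1: For a second-order reaction: 1/[HI] = 1/[HI]₀ + kt
Step 2: 1/[HI] = 1/0.646 + 5.0 × 15
Step 3: 1/[HI] = 1.548 + 75 = 76.55
Step 4: [HI] = 1/76.55 = 0.01306 M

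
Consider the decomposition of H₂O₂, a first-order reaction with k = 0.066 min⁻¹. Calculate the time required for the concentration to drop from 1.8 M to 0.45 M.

21 min

Step 1: For first-order: t = ln([H₂O₂]₀/[H₂O₂])/k
Step 2: t = ln(1.8/0.45)/0.066
Step 3: t = ln(4)/0.066
Step 4: t = 1.386/0.066 = 21 min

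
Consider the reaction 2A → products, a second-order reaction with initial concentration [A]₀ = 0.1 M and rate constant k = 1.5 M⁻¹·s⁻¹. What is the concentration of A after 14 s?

0.03226 M

Step 1: For a second-order reaction: 1/[A] = 1/[A]₀ + kt
Step 2: 1/[A] = 1/0.1 + 1.5 × 14
Step 3: 1/[A] = 10 + 21 = 31
Step 4: [A] = 1/31 = 0.03226 M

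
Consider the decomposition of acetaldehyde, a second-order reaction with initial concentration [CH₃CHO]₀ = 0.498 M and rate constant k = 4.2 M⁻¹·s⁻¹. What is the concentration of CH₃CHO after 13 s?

0.01767 M

Step 1: For a second-order reaction: 1/[CH₃CHO] = 1/[CH₃CHO]₀ + kt
Step 2: 1/[CH₃CHO] = 1/0.498 + 4.2 × 13
Step 3: 1/[CH₃CHO] = 2.008 + 54.6 = 56.61
Step 4: [CH₃CHO] = 1/56.61 = 0.01767 M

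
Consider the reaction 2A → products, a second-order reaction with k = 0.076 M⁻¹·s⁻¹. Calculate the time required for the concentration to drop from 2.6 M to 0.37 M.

30.5 s

Step 1: For second-order: t = (1/[A] - 1/[A]₀)/k
Step 2: t = (1/0.37 - 1/2.6)/0.076
Step 3: t = (2.703 - 0.3846)/0.076
Step 4: t = 2.318/0.076 = 30.5 s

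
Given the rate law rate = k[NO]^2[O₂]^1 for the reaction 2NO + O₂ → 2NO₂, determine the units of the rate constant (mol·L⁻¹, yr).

(mol·L⁻¹)⁻²·yr⁻¹

Step 1: Overall order = 2 + 1 = 3.
Step 2: rate has units mol·L⁻¹·yr⁻¹; [NO]^2[O₂]^1 has units (mol·L⁻¹)^3.
Step 3: k = rate/([NO]^2[O₂]^1), so units of k = (mol·L⁻¹)^(1-3)·yr⁻¹ = (mol·L⁻¹)⁻²·yr⁻¹.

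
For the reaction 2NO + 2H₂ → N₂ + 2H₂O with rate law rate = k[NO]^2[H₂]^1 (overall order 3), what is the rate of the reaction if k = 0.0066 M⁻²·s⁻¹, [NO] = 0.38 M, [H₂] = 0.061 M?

5.814e-05 M/s

Step 1: The rate law is rate = k[NO]^2[H₂]^1, overall order = 2+1 = 3
Step 2: Substitute values: rate = 0.0066 × (0.38)^2 × (0.061)^1
Step 3: rate = 0.0066 × 0.1444 × 0.061 = 5.81354e-05 M/s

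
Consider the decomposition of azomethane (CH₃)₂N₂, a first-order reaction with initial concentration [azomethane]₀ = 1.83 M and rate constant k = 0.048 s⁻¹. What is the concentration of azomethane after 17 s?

0.8092 M

Step 1: For a first-order reaction: [azomethane] = [azomethane]₀ × e^(-kt)
Step 2: [azomethane] = 1.83 × e^(-0.048 × 17)
Step 3: [azomethane] = 1.83 × e^(-0.816)
Step 4: [azomethane] = 1.83 × 0.442197 = 0.8092 M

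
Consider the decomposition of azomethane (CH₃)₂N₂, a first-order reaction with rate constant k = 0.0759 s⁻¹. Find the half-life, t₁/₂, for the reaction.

9.132 s

Step 1: For a first-order reaction, t₁/₂ = ln(2)/k
Step 2: t₁/₂ = ln(2)/0.0759
Step 3: t₁/₂ = 0.6931/0.0759 = 9.132 s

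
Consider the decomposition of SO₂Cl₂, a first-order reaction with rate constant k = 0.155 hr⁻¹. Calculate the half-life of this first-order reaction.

4.472 hr

Step 1: For a first-order reaction, t₁/₂ = ln(2)/k
Step 2: t₁/₂ = ln(2)/0.155
Step 3: t₁/₂ = 0.6931/0.155 = 4.472 hr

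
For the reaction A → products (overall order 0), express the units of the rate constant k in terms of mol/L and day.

mol/L·day⁻¹

Step 1: For overall order n, rate = k × (concentration)^n.
Step 2: Rate has units mol/L·day⁻¹; concentration term has units (mol/L)^0.
Step 3: k = rate / (concentration)^n, so units of k = (mol/L)^(1-0)·day⁻¹ = mol/L·day⁻¹.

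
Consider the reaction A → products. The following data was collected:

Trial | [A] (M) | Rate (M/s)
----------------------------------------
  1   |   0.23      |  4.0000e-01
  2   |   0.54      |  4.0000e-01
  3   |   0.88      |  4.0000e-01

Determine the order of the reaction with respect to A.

zeroth order (0)

Step 1: Compare trials - when concentration changes, rate stays constant.
Step 2: rate₂/rate₁ = 4.0000e-01/4.0000e-01 = 1
Step 3: [A]₂/[A]₁ = 0.54/0.23 = 2.348
Step 4: Since rate ratio ≈ (conc ratio)^0, the reaction is zeroth order.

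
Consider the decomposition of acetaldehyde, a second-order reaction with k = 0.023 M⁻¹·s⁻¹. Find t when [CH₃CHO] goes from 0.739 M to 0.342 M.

68.3 s

Step 1: For second-order: t = (1/[CH₃CHO] - 1/[CH₃CHO]₀)/k
Step 2: t = (1/0.342 - 1/0.739)/0.023
Step 3: t = (2.924 - 1.353)/0.023
Step 4: t = 1.571/0.023 = 68.3 s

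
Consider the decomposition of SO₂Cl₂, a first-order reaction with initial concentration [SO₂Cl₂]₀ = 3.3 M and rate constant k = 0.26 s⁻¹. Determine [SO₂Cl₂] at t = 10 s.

0.2451 M

Step 1: For a first-order reaction: [SO₂Cl₂] = [SO₂Cl₂]₀ × e^(-kt)
Step 2: [SO₂Cl₂] = 3.3 × e^(-0.26 × 10)
Step 3: [SO₂Cl₂] = 3.3 × e^(-2.6)
Step 4: [SO₂Cl₂] = 3.3 × 0.0742736 = 0.2451 M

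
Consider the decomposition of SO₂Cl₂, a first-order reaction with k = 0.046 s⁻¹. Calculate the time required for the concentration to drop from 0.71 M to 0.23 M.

24.5 s

Step 1: For first-order: t = ln([SO₂Cl₂]₀/[SO₂Cl₂])/k
Step 2: t = ln(0.71/0.23)/0.046
Step 3: t = ln(3.087)/0.046
Step 4: t = 1.127/0.046 = 24.5 s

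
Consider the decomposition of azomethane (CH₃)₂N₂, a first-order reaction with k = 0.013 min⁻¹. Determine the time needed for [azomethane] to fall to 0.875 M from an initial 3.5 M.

106.6 min

Step 1: For first-order: t = ln([azomethane]₀/[azomethane])/k
Step 2: t = ln(3.5/0.875)/0.013
Step 3: t = ln(4)/0.013
Step 4: t = 1.386/0.013 = 106.6 min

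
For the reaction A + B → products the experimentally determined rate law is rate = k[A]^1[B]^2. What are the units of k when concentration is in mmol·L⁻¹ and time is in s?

(mmol·L⁻¹)⁻²·s⁻¹

Step 1: Overall order = 1 + 2 = 3.
Step 2: rate has units mmol·L⁻¹·s⁻¹; [A]^1[B]^2 has units (mmol·L⁻¹)^3.
Step 3: k = rate/([A]^1[B]^2), so units of k = (mmol·L⁻¹)^(1-3)·s⁻¹ = (mmol·L⁻¹)⁻²·s⁻¹.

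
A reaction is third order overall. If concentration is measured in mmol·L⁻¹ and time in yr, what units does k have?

(mmol·L⁻¹)⁻²·yr⁻¹

Step 1: For overall order n, rate = k × (concentration)^n.
Step 2: Rate has units mmol·L⁻¹·yr⁻¹; concentration term has units (mmol·L⁻¹)^3.
Step 3: k = rate / (concentration)^n, so units of k = (mmol·L⁻¹)^(1-3)·yr⁻¹ = (mmol·L⁻¹)⁻²·yr⁻¹.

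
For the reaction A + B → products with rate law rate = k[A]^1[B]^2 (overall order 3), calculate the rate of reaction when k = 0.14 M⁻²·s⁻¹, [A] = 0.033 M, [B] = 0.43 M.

0.0008542 M/s

Step 1: The rate law is rate = k[A]^1[B]^2, overall order = 1+2 = 3
Step 2: Substitute values: rate = 0.14 × (0.033)^1 × (0.43)^2
Step 3: rate = 0.14 × 0.033 × 0.1849 = 0.000854238 M/s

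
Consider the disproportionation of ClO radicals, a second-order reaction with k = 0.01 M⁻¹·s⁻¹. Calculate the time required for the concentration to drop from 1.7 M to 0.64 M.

97.43 s

Step 1: For second-order: t = (1/[ClO] - 1/[ClO]₀)/k
Step 2: t = (1/0.64 - 1/1.7)/0.01
Step 3: t = (1.562 - 0.5882)/0.01
Step 4: t = 0.9743/0.01 = 97.43 s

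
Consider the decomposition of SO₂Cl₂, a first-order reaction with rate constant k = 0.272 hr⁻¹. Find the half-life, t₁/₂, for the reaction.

2.548 hr

Step 1: For a first-order reaction, t₁/₂ = ln(2)/k
Step 2: t₁/₂ = ln(2)/0.272
Step 3: t₁/₂ = 0.6931/0.272 = 2.548 hr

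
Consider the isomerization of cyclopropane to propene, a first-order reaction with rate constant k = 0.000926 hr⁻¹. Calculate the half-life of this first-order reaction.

748.5 hr

Step 1: For a first-order reaction, t₁/₂ = ln(2)/k
Step 2: t₁/₂ = ln(2)/0.000926
Step 3: t₁/₂ = 0.6931/0.000926 = 748.5 hr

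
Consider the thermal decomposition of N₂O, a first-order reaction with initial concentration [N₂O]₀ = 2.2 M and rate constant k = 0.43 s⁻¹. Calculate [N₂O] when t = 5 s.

0.2563 M

Step 1: For a first-order reaction: [N₂O] = [N₂O]₀ × e^(-kt)
Step 2: [N₂O] = 2.2 × e^(-0.43 × 5)
Step 3: [N₂O] = 2.2 × e^(-2.15)
Step 4: [N₂O] = 2.2 × 0.116484 = 0.2563 M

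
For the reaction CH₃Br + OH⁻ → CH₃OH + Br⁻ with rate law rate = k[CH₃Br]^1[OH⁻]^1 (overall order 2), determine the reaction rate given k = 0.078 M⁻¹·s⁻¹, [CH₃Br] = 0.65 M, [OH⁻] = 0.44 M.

0.02231 M/s

Step 1: The rate law is rate = k[CH₃Br]^1[OH⁻]^1, overall order = 1+1 = 2
Step 2: Substitute values: rate = 0.078 × (0.65)^1 × (0.44)^1
Step 3: rate = 0.078 × 0.65 × 0.44 = 0.022308 M/s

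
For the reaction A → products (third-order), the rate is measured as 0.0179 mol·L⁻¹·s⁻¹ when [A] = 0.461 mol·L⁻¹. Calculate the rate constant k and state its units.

0.1827 (mol·L⁻¹)⁻²·s⁻¹

Step 1: rate = k[A]^3, so k = rate / [A]^3.
Step 2: k = 0.0179 / (0.461)^3 = 0.0179 / 0.09797.
Step 3: k = 0.1827 (mol·L⁻¹)⁻²·s⁻¹.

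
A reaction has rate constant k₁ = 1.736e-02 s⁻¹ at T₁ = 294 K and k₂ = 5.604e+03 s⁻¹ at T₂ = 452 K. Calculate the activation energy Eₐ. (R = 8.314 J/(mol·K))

88.7 kJ/mol

Step 1: Use the two-temperature Arrhenius form: ln(k₂/k₁) = -Eₐ/R × (1/T₂ - 1/T₁)
Step 2: ln(k₂/k₁) = ln(5.604e+03/1.736e-02) = ln(322811) = 12.6848
Step 3: 1/T₂ - 1/T₁ = 1/452 - 1/294 = -1.188971e-03 K⁻¹
Step 4: Eₐ = -R × ln(k₂/k₁) / (1/T₂ - 1/T₁) = -8.314 × 12.6848 / -1.188971e-03
Step 5: Eₐ = 8.8700e+04 J/mol = 88.7 kJ/mol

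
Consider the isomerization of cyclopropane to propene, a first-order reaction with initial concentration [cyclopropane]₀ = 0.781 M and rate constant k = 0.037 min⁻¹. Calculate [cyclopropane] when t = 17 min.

0.4164 M

Step 1: For a first-order reaction: [cyclopropane] = [cyclopropane]₀ × e^(-kt)
Step 2: [cyclopropane] = 0.781 × e^(-0.037 × 17)
Step 3: [cyclopropane] = 0.781 × e^(-0.629)
Step 4: [cyclopropane] = 0.781 × 0.533125 = 0.4164 M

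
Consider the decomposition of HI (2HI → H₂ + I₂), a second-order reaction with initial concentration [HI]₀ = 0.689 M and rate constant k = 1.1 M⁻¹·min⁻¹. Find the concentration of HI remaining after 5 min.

0.1439 M

Step 1: For a second-order reaction: 1/[HI] = 1/[HI]₀ + kt
Step 2: 1/[HI] = 1/0.689 + 1.1 × 5
Step 3: 1/[HI] = 1.451 + 5.5 = 6.951
Step 4: [HI] = 1/6.951 = 0.1439 M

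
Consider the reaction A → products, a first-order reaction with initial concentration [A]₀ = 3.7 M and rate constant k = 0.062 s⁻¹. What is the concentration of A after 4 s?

2.887 M

Step 1: For a first-order reaction: [A] = [A]₀ × e^(-kt)
Step 2: [A] = 3.7 × e^(-0.062 × 4)
Step 3: [A] = 3.7 × e^(-0.248)
Step 4: [A] = 3.7 × 0.78036 = 2.887 M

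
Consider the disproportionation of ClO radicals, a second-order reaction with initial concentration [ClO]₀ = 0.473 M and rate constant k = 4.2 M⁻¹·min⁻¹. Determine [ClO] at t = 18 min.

0.01287 M

Step 1: For a second-order reaction: 1/[ClO] = 1/[ClO]₀ + kt
Step 2: 1/[ClO] = 1/0.473 + 4.2 × 18
Step 3: 1/[ClO] = 2.114 + 75.6 = 77.71
Step 4: [ClO] = 1/77.71 = 0.01287 M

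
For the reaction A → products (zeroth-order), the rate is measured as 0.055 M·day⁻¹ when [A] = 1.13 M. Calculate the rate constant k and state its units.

0.055 M·day⁻¹

Step 1: For a zeroth-order reaction, rate = k (independent of concentration).
Step 2: k = rate = 0.055 M·day⁻¹.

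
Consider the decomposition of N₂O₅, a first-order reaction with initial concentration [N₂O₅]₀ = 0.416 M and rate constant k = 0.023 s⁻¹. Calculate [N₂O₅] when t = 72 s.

0.07941 M

Step 1: For a first-order reaction: [N₂O₅] = [N₂O₅]₀ × e^(-kt)
Step 2: [N₂O₅] = 0.416 × e^(-0.023 × 72)
Step 3: [N₂O₅] = 0.416 × e^(-1.656)
Step 4: [N₂O₅] = 0.416 × 0.190901 = 0.07941 M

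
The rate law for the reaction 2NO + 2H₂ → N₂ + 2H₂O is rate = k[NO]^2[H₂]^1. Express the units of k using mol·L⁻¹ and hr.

(mol·L⁻¹)⁻²·hr⁻¹

Step 1: Overall order = 2 + 1 = 3.
Step 2: rate has units mol·L⁻¹·hr⁻¹; [NO]^2[H₂]^1 has units (mol·L⁻¹)^3.
Step 3: k = rate/([NO]^2[H₂]^1), so units of k = (mol·L⁻¹)^(1-3)·hr⁻¹ = (mol·L⁻¹)⁻²·hr⁻¹.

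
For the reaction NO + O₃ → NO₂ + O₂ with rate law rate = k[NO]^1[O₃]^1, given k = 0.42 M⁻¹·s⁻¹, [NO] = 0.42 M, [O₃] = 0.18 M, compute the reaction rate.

0.03175 M/s

Step 1: The rate law is rate = k[NO]^1[O₃]^1
Step 2: Substitute: rate = 0.42 × (0.42)^1 × (0.18)^1
Step 3: rate = 0.42 × 0.42 × 0.18 = 0.031752 M/s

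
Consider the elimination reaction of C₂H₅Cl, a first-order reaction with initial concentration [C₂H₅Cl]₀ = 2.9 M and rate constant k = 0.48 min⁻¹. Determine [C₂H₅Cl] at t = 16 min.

0.00134 M

Step 1: For a first-order reaction: [C₂H₅Cl] = [C₂H₅Cl]₀ × e^(-kt)
Step 2: [C₂H₅Cl] = 2.9 × e^(-0.48 × 16)
Step 3: [C₂H₅Cl] = 2.9 × e^(-7.68)
Step 4: [C₂H₅Cl] = 2.9 × 0.000461975 = 0.00134 M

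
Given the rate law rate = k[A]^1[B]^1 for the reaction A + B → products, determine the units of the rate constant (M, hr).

M⁻¹·hr⁻¹

Step 1: Overall order = 1 + 1 = 2.
Step 2: rate has units M·hr⁻¹; [A]^1[B]^1 has units M^2.
Step 3: k = rate/([A]^1[B]^1), so units of k = M^(1-2)·hr⁻¹ = M⁻¹·hr⁻¹.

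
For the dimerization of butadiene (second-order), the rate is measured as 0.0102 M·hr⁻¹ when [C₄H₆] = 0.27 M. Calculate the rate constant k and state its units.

0.1399 M⁻¹·hr⁻¹

Step 1: rate = k[C₄H₆]^2, so k = rate / [C₄H₆]^2.
Step 2: k = 0.0102 / (0.27)^2 = 0.0102 / 0.0729.
Step 3: k = 0.1399 M⁻¹·hr⁻¹.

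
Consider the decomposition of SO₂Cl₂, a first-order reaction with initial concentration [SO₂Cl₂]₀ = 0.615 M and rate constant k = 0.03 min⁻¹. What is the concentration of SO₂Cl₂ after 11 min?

0.4421 M

Step 1: For a first-order reaction: [SO₂Cl₂] = [SO₂Cl₂]₀ × e^(-kt)
Step 2: [SO₂Cl₂] = 0.615 × e^(-0.03 × 11)
Step 3: [SO₂Cl₂] = 0.615 × e^(-0.33)
Step 4: [SO₂Cl₂] = 0.615 × 0.718924 = 0.4421 M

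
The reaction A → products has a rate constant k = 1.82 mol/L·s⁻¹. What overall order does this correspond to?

zeroth order (0)

Step 1: The units of k for an nth-order reaction are (concentration)^(1-n)·(time)⁻¹.
Step 2: Here k has units mol/L·s⁻¹, so the concentration exponent is 1.
Step 3: 1 - n = 1 ⇒ n = 0. The reaction is zeroth order.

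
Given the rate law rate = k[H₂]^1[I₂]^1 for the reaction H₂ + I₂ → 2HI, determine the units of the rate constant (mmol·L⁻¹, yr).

(mmol·L⁻¹)⁻¹·yr⁻¹

Step 1: Overall order = 1 + 1 = 2.
Step 2: rate has units mmol·L⁻¹·yr⁻¹; [H₂]^1[I₂]^1 has units (mmol·L⁻¹)^2.
Step 3: k = rate/([H₂]^1[I₂]^1), so units of k = (mmol·L⁻¹)^(1-2)·yr⁻¹ = (mmol·L⁻¹)⁻¹·yr⁻¹.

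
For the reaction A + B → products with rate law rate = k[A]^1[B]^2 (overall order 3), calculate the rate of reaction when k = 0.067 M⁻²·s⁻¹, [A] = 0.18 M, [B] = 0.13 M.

0.0002038 M/s

Step 1: The rate law is rate = k[A]^1[B]^2, overall order = 1+2 = 3
Step 2: Substitute values: rate = 0.067 × (0.18)^1 × (0.13)^2
Step 3: rate = 0.067 × 0.18 × 0.0169 = 0.000203814 M/s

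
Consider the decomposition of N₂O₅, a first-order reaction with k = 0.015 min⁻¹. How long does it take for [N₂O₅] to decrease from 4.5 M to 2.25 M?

46.21 min

Step 1: For first-order: t = ln([N₂O₅]₀/[N₂O₅])/k
Step 2: t = ln(4.5/2.25)/0.015
Step 3: t = ln(2)/0.015
Step 4: t = 0.6931/0.015 = 46.21 min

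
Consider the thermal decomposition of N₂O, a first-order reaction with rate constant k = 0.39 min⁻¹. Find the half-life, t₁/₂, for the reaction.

1.777 min

Step 1: For a first-order reaction, t₁/₂ = ln(2)/k
Step 2: t₁/₂ = ln(2)/0.39
Step 3: t₁/₂ = 0.6931/0.39 = 1.777 min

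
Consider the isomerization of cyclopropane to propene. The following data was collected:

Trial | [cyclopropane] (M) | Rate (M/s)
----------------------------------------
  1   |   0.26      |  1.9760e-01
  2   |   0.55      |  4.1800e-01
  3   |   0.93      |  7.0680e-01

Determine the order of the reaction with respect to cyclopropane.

first order (1)

Step 1: Compare trials to find order n where rate₂/rate₁ = ([cyclopropane]₂/[cyclopropane]₁)^n
Step 2: rate₂/rate₁ = 4.1800e-01/1.9760e-01 = 2.115
Step 3: [cyclopropane]₂/[cyclopropane]₁ = 0.55/0.26 = 2.115
Step 4: n = ln(2.115)/ln(2.115) = 1.00 ≈ 1
Step 5: The reaction is first order in cyclopropane.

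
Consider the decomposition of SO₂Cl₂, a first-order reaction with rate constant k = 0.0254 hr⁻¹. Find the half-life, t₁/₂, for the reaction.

27.29 hr

Step 1: For a first-order reaction, t₁/₂ = ln(2)/k
Step 2: t₁/₂ = ln(2)/0.0254
Step 3: t₁/₂ = 0.6931/0.0254 = 27.29 hr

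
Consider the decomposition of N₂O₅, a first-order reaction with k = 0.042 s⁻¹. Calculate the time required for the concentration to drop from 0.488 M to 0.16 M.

26.55 s

Step 1: For first-order: t = ln([N₂O₅]₀/[N₂O₅])/k
Step 2: t = ln(0.488/0.16)/0.042
Step 3: t = ln(3.05)/0.042
Step 4: t = 1.115/0.042 = 26.55 s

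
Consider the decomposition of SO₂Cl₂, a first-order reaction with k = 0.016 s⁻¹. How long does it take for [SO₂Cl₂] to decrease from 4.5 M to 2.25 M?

43.32 s

Step 1: For first-order: t = ln([SO₂Cl₂]₀/[SO₂Cl₂])/k
Step 2: t = ln(4.5/2.25)/0.016
Step 3: t = ln(2)/0.016
Step 4: t = 0.6931/0.016 = 43.32 s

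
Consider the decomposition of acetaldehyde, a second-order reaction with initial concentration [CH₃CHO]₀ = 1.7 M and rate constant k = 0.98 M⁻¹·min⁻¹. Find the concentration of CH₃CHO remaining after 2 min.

0.3924 M

Step 1: For a second-order reaction: 1/[CH₃CHO] = 1/[CH₃CHO]₀ + kt
Step 2: 1/[CH₃CHO] = 1/1.7 + 0.98 × 2
Step 3: 1/[CH₃CHO] = 0.5882 + 1.96 = 2.548
Step 4: [CH₃CHO] = 1/2.548 = 0.3924 M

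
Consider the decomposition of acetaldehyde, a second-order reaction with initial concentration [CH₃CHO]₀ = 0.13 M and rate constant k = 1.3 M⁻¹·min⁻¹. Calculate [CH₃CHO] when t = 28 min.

0.02268 M

Step 1: For a second-order reaction: 1/[CH₃CHO] = 1/[CH₃CHO]₀ + kt
Step 2: 1/[CH₃CHO] = 1/0.13 + 1.3 × 28
Step 3: 1/[CH₃CHO] = 7.692 + 36.4 = 44.09
Step 4: [CH₃CHO] = 1/44.09 = 0.02268 M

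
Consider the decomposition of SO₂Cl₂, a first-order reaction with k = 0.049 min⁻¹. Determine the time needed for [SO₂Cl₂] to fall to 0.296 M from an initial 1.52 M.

33.39 min

Step 1: For first-order: t = ln([SO₂Cl₂]₀/[SO₂Cl₂])/k
Step 2: t = ln(1.52/0.296)/0.049
Step 3: t = ln(5.135)/0.049
Step 4: t = 1.636/0.049 = 33.39 min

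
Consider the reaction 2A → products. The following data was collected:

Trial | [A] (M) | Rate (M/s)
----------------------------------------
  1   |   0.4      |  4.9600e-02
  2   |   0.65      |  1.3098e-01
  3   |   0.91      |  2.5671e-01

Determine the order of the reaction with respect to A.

second order (2)

Step 1: Compare trials to find order n where rate₂/rate₁ = ([A]₂/[A]₁)^n
Step 2: rate₂/rate₁ = 1.3098e-01/4.9600e-02 = 2.641
Step 3: [A]₂/[A]₁ = 0.65/0.4 = 1.625
Step 4: n = ln(2.641)/ln(1.625) = 2.00 ≈ 2
Step 5: The reaction is second order in A.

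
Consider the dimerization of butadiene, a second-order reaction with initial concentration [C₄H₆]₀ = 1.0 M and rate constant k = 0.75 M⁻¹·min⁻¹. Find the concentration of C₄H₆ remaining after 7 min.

0.16 M

Step 1: For a second-order reaction: 1/[C₄H₆] = 1/[C₄H₆]₀ + kt
Step 2: 1/[C₄H₆] = 1/1.0 + 0.75 × 7
Step 3: 1/[C₄H₆] = 1 + 5.25 = 6.25
Step 4: [C₄H₆] = 1/6.25 = 0.16 M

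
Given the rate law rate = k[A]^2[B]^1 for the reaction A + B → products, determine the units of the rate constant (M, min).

M⁻²·min⁻¹

Step 1: Overall order = 2 + 1 = 3.
Step 2: rate has units M·min⁻¹; [A]^2[B]^1 has units M^3.
Step 3: k = rate/([A]^2[B]^1), so units of k = M^(1-3)·min⁻¹ = M⁻²·min⁻¹.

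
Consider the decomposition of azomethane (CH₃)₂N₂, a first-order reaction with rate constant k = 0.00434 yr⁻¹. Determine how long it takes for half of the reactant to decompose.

159.7 yr

Step 1: For a first-order reaction, t₁/₂ = ln(2)/k
Step 2: t₁/₂ = ln(2)/0.00434
Step 3: t₁/₂ = 0.6931/0.00434 = 159.7 yr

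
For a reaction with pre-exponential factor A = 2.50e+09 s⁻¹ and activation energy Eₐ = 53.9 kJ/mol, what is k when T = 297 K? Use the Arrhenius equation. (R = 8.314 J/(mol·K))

8.28e-01 s⁻¹

Step 1: Use the Arrhenius equation: k = A × exp(-Eₐ/RT)
Step 2: Convert Eₐ to J/mol: 53.9 kJ/mol = 53900 J/mol
Step 3: Calculate the exponent: -Eₐ/(RT) = -53900/(8.314 × 297) = -21.82842
Step 4: k = 2.50e+09 × exp(-21.82842)
Step 5: k = 2.50e+09 × 3.31160e-10 = 8.2790e-01 s⁻¹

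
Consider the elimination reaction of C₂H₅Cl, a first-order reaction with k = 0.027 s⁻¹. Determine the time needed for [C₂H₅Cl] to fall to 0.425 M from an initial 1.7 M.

51.34 s

Step 1: For first-order: t = ln([C₂H₅Cl]₀/[C₂H₅Cl])/k
Step 2: t = ln(1.7/0.425)/0.027
Step 3: t = ln(4)/0.027
Step 4: t = 1.386/0.027 = 51.34 s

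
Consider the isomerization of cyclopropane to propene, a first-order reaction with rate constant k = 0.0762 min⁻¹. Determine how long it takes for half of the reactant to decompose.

9.096 min

Step 1: For a first-order reaction, t₁/₂ = ln(2)/k
Step 2: t₁/₂ = ln(2)/0.0762
Step 3: t₁/₂ = 0.6931/0.0762 = 9.096 min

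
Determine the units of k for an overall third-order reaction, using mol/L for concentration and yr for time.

(mol/L)⁻²·yr⁻¹

Step 1: For overall order n, rate = k × (concentration)^n.
Step 2: Rate has units mol/L·yr⁻¹; concentration term has units (mol/L)^3.
Step 3: k = rate / (concentration)^n, so units of k = (mol/L)^(1-3)·yr⁻¹ = (mol/L)⁻²·yr⁻¹.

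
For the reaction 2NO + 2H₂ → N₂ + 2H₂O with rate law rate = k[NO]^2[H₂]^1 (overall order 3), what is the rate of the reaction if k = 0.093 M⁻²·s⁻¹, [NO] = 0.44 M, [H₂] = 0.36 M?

0.006482 M/s

Step 1: The rate law is rate = k[NO]^2[H₂]^1, overall order = 2+1 = 3
Step 2: Substitute values: rate = 0.093 × (0.44)^2 × (0.36)^1
Step 3: rate = 0.093 × 0.1936 × 0.36 = 0.00648173 M/s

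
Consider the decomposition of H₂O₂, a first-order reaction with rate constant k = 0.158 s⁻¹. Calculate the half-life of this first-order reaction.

4.387 s

Step 1: For a first-order reaction, t₁/₂ = ln(2)/k
Step 2: t₁/₂ = ln(2)/0.158
Step 3: t₁/₂ = 0.6931/0.158 = 4.387 s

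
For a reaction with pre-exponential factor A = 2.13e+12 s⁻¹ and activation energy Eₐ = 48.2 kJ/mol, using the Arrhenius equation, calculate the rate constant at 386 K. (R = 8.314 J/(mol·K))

6.39e+05 s⁻¹

Step 1: Use the Arrhenius equation: k = A × exp(-Eₐ/RT)
Step 2: Convert Eₐ to J/mol: 48.2 kJ/mol = 48200 J/mol
Step 3: Calculate the exponent: -Eₐ/(RT) = -48200/(8.314 × 386) = -15.01930
Step 4: k = 2.13e+12 × exp(-15.01930)
Step 5: k = 2.13e+12 × 3.00055e-07 = 6.3912e+05 s⁻¹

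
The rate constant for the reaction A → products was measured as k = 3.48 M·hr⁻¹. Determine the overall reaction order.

zeroth order (0)

Step 1: The units of k for an nth-order reaction are (concentration)^(1-n)·(time)⁻¹.
Step 2: Here k has units M·hr⁻¹, so the concentration exponent is 1.
Step 3: 1 - n = 1 ⇒ n = 0. The reaction is zeroth order.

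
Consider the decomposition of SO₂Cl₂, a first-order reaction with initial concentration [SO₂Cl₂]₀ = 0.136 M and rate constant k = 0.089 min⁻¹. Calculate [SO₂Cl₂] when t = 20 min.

0.02293 M

Step 1: For a first-order reaction: [SO₂Cl₂] = [SO₂Cl₂]₀ × e^(-kt)
Step 2: [SO₂Cl₂] = 0.136 × e^(-0.089 × 20)
Step 3: [SO₂Cl₂] = 0.136 × e^(-1.78)
Step 4: [SO₂Cl₂] = 0.136 × 0.168638 = 0.02293 M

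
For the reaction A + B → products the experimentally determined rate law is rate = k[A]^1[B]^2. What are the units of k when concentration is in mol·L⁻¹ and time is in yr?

(mol·L⁻¹)⁻²·yr⁻¹

Step 1: Overall order = 1 + 2 = 3.
Step 2: rate has units mol·L⁻¹·yr⁻¹; [A]^1[B]^2 has units (mol·L⁻¹)^3.
Step 3: k = rate/([A]^1[B]^2), so units of k = (mol·L⁻¹)^(1-3)·yr⁻¹ = (mol·L⁻¹)⁻²·yr⁻¹.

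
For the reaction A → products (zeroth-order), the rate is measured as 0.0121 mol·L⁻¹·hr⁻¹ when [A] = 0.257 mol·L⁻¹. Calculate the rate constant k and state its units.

0.0121 mol·L⁻¹·hr⁻¹

Step 1: For a zeroth-order reaction, rate = k (independent of concentration).
Step 2: k = rate = 0.0121 mol·L⁻¹·hr⁻¹.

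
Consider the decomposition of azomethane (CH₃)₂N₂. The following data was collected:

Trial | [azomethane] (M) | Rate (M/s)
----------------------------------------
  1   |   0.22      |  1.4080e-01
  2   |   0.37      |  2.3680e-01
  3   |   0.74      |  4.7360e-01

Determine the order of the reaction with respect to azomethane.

first order (1)

Step 1: Compare trials to find order n where rate₂/rate₁ = ([azomethane]₂/[azomethane]₁)^n
Step 2: rate₂/rate₁ = 2.3680e-01/1.4080e-01 = 1.682
Step 3: [azomethane]₂/[azomethane]₁ = 0.37/0.22 = 1.682
Step 4: n = ln(1.682)/ln(1.682) = 1.00 ≈ 1
Step 5: The reaction is first order in azomethane.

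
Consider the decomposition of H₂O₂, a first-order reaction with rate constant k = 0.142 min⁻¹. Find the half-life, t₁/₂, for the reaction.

4.881 min

Step 1: For a first-order reaction, t₁/₂ = ln(2)/k
Step 2: t₁/₂ = ln(2)/0.142
Step 3: t₁/₂ = 0.6931/0.142 = 4.881 min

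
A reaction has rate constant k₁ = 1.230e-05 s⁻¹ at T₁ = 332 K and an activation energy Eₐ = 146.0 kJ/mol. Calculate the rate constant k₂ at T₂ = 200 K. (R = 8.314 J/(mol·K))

8.486e-21 s⁻¹

Step 1: Use the two-temperature Arrhenius form: ln(k₂/k₁) = -Eₐ/R × (1/T₂ - 1/T₁)
Step 2: Convert Eₐ to J/mol: 146.0 kJ/mol = 146000 J/mol
Step 3: 1/T₂ - 1/T₁ = 1/200 - 1/332 = 1.987952e-03 K⁻¹
Step 4: ln(k₂/k₁) = -146000/8.314 × 1.987952e-03 = -34.90991
Step 5: k₂ = k₁ × exp(-34.90991) = 1.230e-05 × 6.89952e-16 = 8.486e-21 s⁻¹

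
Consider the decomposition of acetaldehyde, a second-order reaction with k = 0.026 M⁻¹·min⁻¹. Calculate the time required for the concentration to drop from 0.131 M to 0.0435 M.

590.6 min

Step 1: For second-order: t = (1/[CH₃CHO] - 1/[CH₃CHO]₀)/k
Step 2: t = (1/0.0435 - 1/0.131)/0.026
Step 3: t = (22.99 - 7.634)/0.026
Step 4: t = 15.35/0.026 = 590.6 min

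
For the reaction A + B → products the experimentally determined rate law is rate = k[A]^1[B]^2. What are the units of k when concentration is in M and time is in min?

M⁻²·min⁻¹

Step 1: Overall order = 1 + 2 = 3.
Step 2: rate has units M·min⁻¹; [A]^1[B]^2 has units M^3.
Step 3: k = rate/([A]^1[B]^2), so units of k = M^(1-3)·min⁻¹ = M⁻²·min⁻¹.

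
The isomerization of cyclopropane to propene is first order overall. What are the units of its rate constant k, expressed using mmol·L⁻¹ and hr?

hr⁻¹

Step 1: For overall order n, rate = k × (concentration)^n.
Step 2: Rate has units mmol·L⁻¹·hr⁻¹; concentration term has units (mmol·L⁻¹)^1.
Step 3: k = rate / (concentration)^n, so units of k = (mmol·L⁻¹)^(1-1)·hr⁻¹ = hr⁻¹.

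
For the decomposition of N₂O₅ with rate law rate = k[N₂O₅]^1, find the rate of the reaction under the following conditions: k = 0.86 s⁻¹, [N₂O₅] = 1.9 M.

1.634 M/s

Step 1: Identify the rate law: rate = k[N₂O₅]^1
Step 2: Substitute values: rate = 0.86 × (1.9)^1
Step 3: Calculate: rate = 0.86 × 1.9 = 1.634 M/s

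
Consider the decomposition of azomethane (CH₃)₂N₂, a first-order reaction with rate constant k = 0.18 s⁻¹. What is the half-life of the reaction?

3.851 s

Step 1: For a first-order reaction, t₁/₂ = ln(2)/k
Step 2: t₁/₂ = ln(2)/0.18
Step 3: t₁/₂ = 0.6931/0.18 = 3.851 s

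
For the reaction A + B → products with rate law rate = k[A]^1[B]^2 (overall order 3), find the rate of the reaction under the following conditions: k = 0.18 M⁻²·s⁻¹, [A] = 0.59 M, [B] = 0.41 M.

0.01785 M/s

Step 1: The rate law is rate = k[A]^1[B]^2, overall order = 1+2 = 3
Step 2: Substitute values: rate = 0.18 × (0.59)^1 × (0.41)^2
Step 3: rate = 0.18 × 0.59 × 0.1681 = 0.0178522 M/s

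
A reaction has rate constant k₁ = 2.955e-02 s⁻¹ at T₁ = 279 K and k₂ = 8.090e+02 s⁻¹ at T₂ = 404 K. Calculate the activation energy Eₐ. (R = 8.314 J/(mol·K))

76.6 kJ/mol

Step 1: Use the two-temperature Arrhenius form: ln(k₂/k₁) = -Eₐ/R × (1/T₂ - 1/T₁)
Step 2: ln(k₂/k₁) = ln(8.090e+02/2.955e-02) = ln(27377.3) = 10.2175
Step 3: 1/T₂ - 1/T₁ = 1/404 - 1/279 = -1.108982e-03 K⁻¹
Step 4: Eₐ = -R × ln(k₂/k₁) / (1/T₂ - 1/T₁) = -8.314 × 10.2175 / -1.108982e-03
Step 5: Eₐ = 7.6600e+04 J/mol = 76.6 kJ/mol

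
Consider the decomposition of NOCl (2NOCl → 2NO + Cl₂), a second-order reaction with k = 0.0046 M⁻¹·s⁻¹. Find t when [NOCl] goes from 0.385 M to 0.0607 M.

3017 s

Step 1: For second-order: t = (1/[NOCl] - 1/[NOCl]₀)/k
Step 2: t = (1/0.0607 - 1/0.385)/0.0046
Step 3: t = (16.47 - 2.597)/0.0046
Step 4: t = 13.88/0.0046 = 3017 s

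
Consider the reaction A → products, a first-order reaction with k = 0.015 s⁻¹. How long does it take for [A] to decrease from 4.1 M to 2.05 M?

46.21 s

Step 1: For first-order: t = ln([A]₀/[A])/k
Step 2: t = ln(4.1/2.05)/0.015
Step 3: t = ln(2)/0.015
Step 4: t = 0.6931/0.015 = 46.21 s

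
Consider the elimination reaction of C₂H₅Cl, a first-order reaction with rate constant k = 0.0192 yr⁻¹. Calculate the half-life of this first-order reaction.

36.1 yr

Step 1: For a first-order reaction, t₁/₂ = ln(2)/k
Step 2: t₁/₂ = ln(2)/0.0192
Step 3: t₁/₂ = 0.6931/0.0192 = 36.1 yr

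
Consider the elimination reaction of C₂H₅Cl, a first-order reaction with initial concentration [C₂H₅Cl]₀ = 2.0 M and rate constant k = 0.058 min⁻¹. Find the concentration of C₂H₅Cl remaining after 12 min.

0.9972 M

Step 1: For a first-order reaction: [C₂H₅Cl] = [C₂H₅Cl]₀ × e^(-kt)
Step 2: [C₂H₅Cl] = 2.0 × e^(-0.058 × 12)
Step 3: [C₂H₅Cl] = 2.0 × e^(-0.696)
Step 4: [C₂H₅Cl] = 2.0 × 0.498576 = 0.9972 M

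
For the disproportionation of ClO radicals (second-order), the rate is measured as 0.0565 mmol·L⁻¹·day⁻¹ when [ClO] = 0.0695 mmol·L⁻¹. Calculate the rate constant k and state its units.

11.7 (mmol·L⁻¹)⁻¹·day⁻¹

Step 1: rate = k[ClO]^2, so k = rate / [ClO]^2.
Step 2: k = 0.0565 / (0.0695)^2 = 0.0565 / 0.00483.
Step 3: k = 11.7 (mmol·L⁻¹)⁻¹·day⁻¹.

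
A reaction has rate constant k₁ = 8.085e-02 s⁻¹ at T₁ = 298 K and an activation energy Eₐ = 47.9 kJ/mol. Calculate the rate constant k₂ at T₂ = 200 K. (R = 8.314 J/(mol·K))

6.215e-06 s⁻¹

Step 1: Use the two-temperature Arrhenius form: ln(k₂/k₁) = -Eₐ/R × (1/T₂ - 1/T₁)
Step 2: Convert Eₐ to J/mol: 47.9 kJ/mol = 47900 J/mol
Step 3: 1/T₂ - 1/T₁ = 1/200 - 1/298 = 1.644295e-03 K⁻¹
Step 4: ln(k₂/k₁) = -47900/8.314 × 1.644295e-03 = -9.47339
Step 5: k₂ = k₁ × exp(-9.47339) = 8.085e-02 × 7.68704e-05 = 6.215e-06 s⁻¹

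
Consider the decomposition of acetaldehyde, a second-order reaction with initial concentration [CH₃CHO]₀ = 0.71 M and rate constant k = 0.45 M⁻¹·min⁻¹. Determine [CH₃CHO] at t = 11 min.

0.1573 M

Step 1: For a second-order reaction: 1/[CH₃CHO] = 1/[CH₃CHO]₀ + kt
Step 2: 1/[CH₃CHO] = 1/0.71 + 0.45 × 11
Step 3: 1/[CH₃CHO] = 1.408 + 4.95 = 6.358
Step 4: [CH₃CHO] = 1/6.358 = 0.1573 M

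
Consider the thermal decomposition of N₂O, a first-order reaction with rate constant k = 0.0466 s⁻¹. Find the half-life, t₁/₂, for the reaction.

14.87 s

Step 1: For a first-order reaction, t₁/₂ = ln(2)/k
Step 2: t₁/₂ = ln(2)/0.0466
Step 3: t₁/₂ = 0.6931/0.0466 = 14.87 s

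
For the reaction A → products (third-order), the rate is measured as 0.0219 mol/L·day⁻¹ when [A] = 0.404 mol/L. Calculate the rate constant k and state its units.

0.3321 (mol/L)⁻²·day⁻¹

Step 1: rate = k[A]^3, so k = rate / [A]^3.
Step 2: k = 0.0219 / (0.404)^3 = 0.0219 / 0.06594.
Step 3: k = 0.3321 (mol/L)⁻²·day⁻¹.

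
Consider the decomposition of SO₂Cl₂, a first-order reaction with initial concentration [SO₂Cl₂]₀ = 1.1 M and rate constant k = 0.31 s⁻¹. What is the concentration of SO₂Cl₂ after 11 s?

0.03635 M

Step 1: For a first-order reaction: [SO₂Cl₂] = [SO₂Cl₂]₀ × e^(-kt)
Step 2: [SO₂Cl₂] = 1.1 × e^(-0.31 × 11)
Step 3: [SO₂Cl₂] = 1.1 × e^(-3.41)
Step 4: [SO₂Cl₂] = 1.1 × 0.0330412 = 0.03635 M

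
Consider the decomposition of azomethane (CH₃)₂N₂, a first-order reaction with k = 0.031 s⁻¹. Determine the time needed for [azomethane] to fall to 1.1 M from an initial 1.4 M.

7.779 s

Step 1: For first-order: t = ln([azomethane]₀/[azomethane])/k
Step 2: t = ln(1.4/1.1)/0.031
Step 3: t = ln(1.273)/0.031
Step 4: t = 0.2412/0.031 = 7.779 s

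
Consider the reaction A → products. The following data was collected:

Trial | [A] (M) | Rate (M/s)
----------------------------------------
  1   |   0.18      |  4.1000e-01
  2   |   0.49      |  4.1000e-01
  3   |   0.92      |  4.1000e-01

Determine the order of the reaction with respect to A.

zeroth order (0)

Step 1: Compare trials - when concentration changes, rate stays constant.
Step 2: rate₂/rate₁ = 4.1000e-01/4.1000e-01 = 1
Step 3: [A]₂/[A]₁ = 0.49/0.18 = 2.722
Step 4: Since rate ratio ≈ (conc ratio)^0, the reaction is zeroth order.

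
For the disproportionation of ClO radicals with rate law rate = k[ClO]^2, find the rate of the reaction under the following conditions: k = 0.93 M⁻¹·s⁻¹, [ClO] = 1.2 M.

1.339 M/s

Step 1: Identify the rate law: rate = k[ClO]^2
Step 2: Substitute values: rate = 0.93 × (1.2)^2
Step 3: Calculate: rate = 0.93 × 1.44 = 1.3392 M/s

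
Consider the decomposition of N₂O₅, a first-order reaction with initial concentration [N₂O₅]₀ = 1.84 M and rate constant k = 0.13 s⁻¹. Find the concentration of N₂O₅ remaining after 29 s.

0.04242 M

Step 1: For a first-order reaction: [N₂O₅] = [N₂O₅]₀ × e^(-kt)
Step 2: [N₂O₅] = 1.84 × e^(-0.13 × 29)
Step 3: [N₂O₅] = 1.84 × e^(-3.77)
Step 4: [N₂O₅] = 1.84 × 0.0230521 = 0.04242 M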